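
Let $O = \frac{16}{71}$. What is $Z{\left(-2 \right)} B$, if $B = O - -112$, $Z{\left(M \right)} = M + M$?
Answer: $- \frac{31872}{71} \approx -448.9$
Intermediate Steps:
$O = \frac{16}{71}$ ($O = 16 \cdot \frac{1}{71} = \frac{16}{71} \approx 0.22535$)
$Z{\left(M \right)} = 2 M$
$B = \frac{7968}{71}$ ($B = \frac{16}{71} - -112 = \frac{16}{71} + 112 = \frac{7968}{71} \approx 112.23$)
$Z{\left(-2 \right)} B = 2 \left(-2\right) \frac{7968}{71} = \left(-4\right) \frac{7968}{71} = - \frac{31872}{71}$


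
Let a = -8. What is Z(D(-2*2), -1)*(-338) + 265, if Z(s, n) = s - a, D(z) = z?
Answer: -1087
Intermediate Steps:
Z(s, n) = 8 + s (Z(s, n) = s - 1*(-8) = s + 8 = 8 + s)
Z(D(-2*2), -1)*(-338) + 265 = (8 - 2*2)*(-338) + 265 = (8 - 4)*(-338) + 265 = 4*(-338) + 265 = -1352 + 265 = -1087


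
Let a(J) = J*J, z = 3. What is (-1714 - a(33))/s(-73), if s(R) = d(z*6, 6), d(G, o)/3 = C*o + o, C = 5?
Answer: -2803/108 ≈ -25.954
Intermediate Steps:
a(J) = J²
d(G, o) = 18*o (d(G, o) = 3*(5*o + o) = 3*(6*o) = 18*o)
s(R) = 108 (s(R) = 18*6 = 108)
(-1714 - a(33))/s(-73) = (-1714 - 1*33²)/108 = (-1714 - 1*1089)*(1/108) = (-1714 - 1089)*(1/108) = -2803*1/108 = -2803/108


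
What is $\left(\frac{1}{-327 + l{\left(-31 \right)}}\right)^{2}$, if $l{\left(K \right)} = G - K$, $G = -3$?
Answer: $\frac{1}{89401} \approx 1.1186 \cdot 10^{-5}$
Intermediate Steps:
$l{\left(K \right)} = -3 - K$
$\left(\frac{1}{-327 + l{\left(-31 \right)}}\right)^{2} = \left(\frac{1}{-327 - -28}\right)^{2} = \left(\frac{1}{-327 + \left(-3 + 31\right)}\right)^{2} = \left(\frac{1}{-327 + 28}\right)^{2} = \left(\frac{1}{-299}\right)^{2} = \left(- \frac{1}{299}\right)^{2} = \frac{1}{89401}$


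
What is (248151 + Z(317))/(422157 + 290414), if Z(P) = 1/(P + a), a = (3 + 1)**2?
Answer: 82634284/237286143 ≈ 0.34825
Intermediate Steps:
a = 16 (a = 4**2 = 16)
Z(P) = 1/(16 + P) (Z(P) = 1/(P + 16) = 1/(16 + P))
(248151 + Z(317))/(422157 + 290414) = (248151 + 1/(16 + 317))/(422157 + 290414) = (248151 + 1/333)/712571 = (248151 + 1/333)*(1/712571) = (82634284/333)*(1/712571) = 82634284/237286143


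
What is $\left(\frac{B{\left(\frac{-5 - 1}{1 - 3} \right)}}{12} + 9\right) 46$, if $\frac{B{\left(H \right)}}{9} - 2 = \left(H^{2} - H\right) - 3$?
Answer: $\frac{1173}{2} \approx 586.5$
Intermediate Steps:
$B{\left(H \right)} = -9 - 9 H + 9 H^{2}$ ($B{\left(H \right)} = 18 + 9 \left(\left(H^{2} - H\right) - 3\right) = 18 + 9 \left(-3 + H^{2} - H\right) = 18 - \left(27 - 9 H^{2} + 9 H\right) = -9 - 9 H + 9 H^{2}$)
$\left(\frac{B{\left(\frac{-5 - 1}{1 - 3} \right)}}{12} + 9\right) 46 = \left(\frac{-9 - 9 \frac{-5 - 1}{1 - 3} + 9 \left(\frac{-5 - 1}{1 - 3}\right)^{2}}{12} + 9\right) 46 = \left(\left(-9 - 9 \left(- \frac{6}{-2}\right) + 9 \left(- \frac{6}{-2}\right)^{2}\right) \frac{1}{12} + 9\right) 46 = \left(\left(-9 - 9 \left(\left(-6\right) \left(- \frac{1}{2}\right)\right) + 9 \left(\left(-6\right) \left(- \frac{1}{2}\right)\right)^{2}\right) \frac{1}{12} + 9\right) 46 = \left(\left(-9 - 27 + 9 \cdot 3^{2}\right) \frac{1}{12} + 9\right) 46 = \left(\left(-9 - 27 + 9 \cdot 9\right) \frac{1}{12} + 9\right) 46 = \left(\left(-9 - 27 + 81\right) \frac{1}{12} + 9\right) 46 = \left(45 \cdot \frac{1}{12} + 9\right) 46 = \left(\frac{15}{4} + 9\right) 46 = \frac{51}{4} \cdot 46 = \frac{1173}{2}$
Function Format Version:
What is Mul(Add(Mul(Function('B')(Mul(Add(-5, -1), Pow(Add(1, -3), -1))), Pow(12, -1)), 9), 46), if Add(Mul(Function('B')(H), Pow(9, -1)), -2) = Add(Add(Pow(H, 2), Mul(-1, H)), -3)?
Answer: Rational(1173, 2) ≈ 586.50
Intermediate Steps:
Function('B')(H) = Add(-9, Mul(-9, H), Mul(9, Pow(H, 2))) (Function('B')(H) = Add(18, Mul(9, Add(Add(Pow(H, 2), Mul(-1, H)), -3))) = Add(18, Mul(9, Add(-3, Pow(H, 2), Mul(-1, H)))) = Add(18, Add(-27, Mul(-9, H), Mul(9, Pow(H, 2)))) = Add(-9, Mul(-9, H), Mul(9, Pow(H, 2))))
Mul(Add(Mul(Function('B')(Mul(Add(-5, -1), Pow(Add(1, -3), -1))), Pow(12, -1)), 9), 46) = Mul(Add(Mul(Add(-9, Mul(-9, Mul(Add(-5, -1), Pow(Add(1, -3), -1))), Mul(9, Pow(Mul(Add(-5, -1), Pow(Add(1, -3), -1)), 2))), Pow(12, -1)), 9), 46) = Mul(Add(Mul(Add(-9, Mul(-9, Mul(-6, Pow(-2, -1))), Mul(9, Pow(Mul(-6, Pow(-2, -1)), 2))), Rational(1, 12)), 9), 46) = Mul(Add(Mul(Add(-9, Mul(-9, Mul(-6, Rational(-1, 2))), Mul(9, Pow(Mul(-6, Rational(-1, 2)), 2))), Rational(1, 12)), 9), 46) = Mul(Add(Mul(Add(-9, Mul(-9, 3), Mul(9, Pow(3, 2))), Rational(1, 12)), 9), 46) = Mul(Add(Mul(Add(-9, -27, Mul(9, 9)), Rational(1, 12)), 9), 46) = Mul(Add(Mul(Add(-9, -27, 81), Rational(1, 12)), 9), 46) = Mul(Add(Mul(45, Rational(1, 12)), 9), 46) = Mul(Add(Rational(15, 4), 9), 46) = Mul(Rational(51, 4), 46) = Rational(1173, 2)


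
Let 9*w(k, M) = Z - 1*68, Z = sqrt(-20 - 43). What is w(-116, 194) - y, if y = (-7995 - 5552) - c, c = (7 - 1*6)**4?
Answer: 121864/9 + I*sqrt(7)/3 ≈ 13540.0 + 0.88192*I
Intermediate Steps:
Z = 3*I*sqrt(7) (Z = sqrt(-63) = 3*I*sqrt(7) ≈ 7.9373*I)
c = 1 (c = (7 - 6)**4 = 1**4 = 1)
w(k, M) = -68/9 + I*sqrt(7)/3 (w(k, M) = (3*I*sqrt(7) - 1*68)/9 = (3*I*sqrt(7) - 68)/9 = (-68 + 3*I*sqrt(7))/9 = -68/9 + I*sqrt(7)/3)
y = -13548 (y = (-7995 - 5552) - 1*1 = -13547 - 1 = -13548)
w(-116, 194) - y = (-68/9 + I*sqrt(7)/3) - 1*(-13548) = (-68/9 + I*sqrt(7)/3) + 13548 = 121864/9 + I*sqrt(7)/3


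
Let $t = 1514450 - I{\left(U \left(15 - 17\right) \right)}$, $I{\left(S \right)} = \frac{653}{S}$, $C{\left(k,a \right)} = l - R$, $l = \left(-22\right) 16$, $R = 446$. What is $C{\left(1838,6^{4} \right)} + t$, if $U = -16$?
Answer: $\frac{48436211}{32} \approx 1.5136 \cdot 10^{6}$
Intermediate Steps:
$l = -352$
$C{\left(k,a \right)} = -798$ ($C{\left(k,a \right)} = -352 - 446 = -798$)
$t = \frac{48461747}{32}$ ($t = 1514450 - \frac{653}{\left(-16\right) \left(15 - 17\right)} = 1514450 - \frac{653}{\left(-16\right) \left(-2\right)} = 1514450 - \frac{653}{32} = \frac{48461747}{32} \approx 1.5144 \cdot 10^{6}$)
$C{\left(1838,6^{4} \right)} + t = -798 + \frac{48461747}{32} = \frac{48436211}{32}$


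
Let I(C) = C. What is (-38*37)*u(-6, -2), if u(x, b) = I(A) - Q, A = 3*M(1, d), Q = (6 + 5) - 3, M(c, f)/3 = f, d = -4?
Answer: 61864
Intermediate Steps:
M(c, f) = 3*f
Q = 8 (Q = 11 - 3 = 8)
A = -36 (A = 3*(3*(-4)) = 3*(-12) = -36)
u(x, b) = -44 (u(x, b) = -36 - 1*8 = -36 - 8 = -44)
(-38*37)*u(-6, -2) = -38*37*(-44) = -1406*(-44) = 61864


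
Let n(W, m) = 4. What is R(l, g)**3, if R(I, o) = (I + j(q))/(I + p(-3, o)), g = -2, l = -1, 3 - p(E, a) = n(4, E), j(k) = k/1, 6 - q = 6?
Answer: 1/8 ≈ 0.12500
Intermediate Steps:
q = 0 (q = 6 - 1*6 = 6 - 6 = 0)
j(k) = k (j(k) = k*1 = k)
p(E, a) = -1 (p(E, a) = 3 - 1*4 = 3 - 4 = -1)
R(I, o) = I/(-1 + I) (R(I, o) = (I + 0)/(I - 1) = I/(-1 + I))
R(l, g)**3 = (-1/(-1 - 1))**3 = (-1/(-2))**3 = (-1*(-1/2))**3 = (1/2)**3 = 1/8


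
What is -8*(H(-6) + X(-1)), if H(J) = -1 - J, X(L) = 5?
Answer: -80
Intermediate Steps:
-8*(H(-6) + X(-1)) = -8*((-1 - 1*(-6)) + 5) = -8*((-1 + 6) + 5) = -8*(5 + 5) = -8*10 = -80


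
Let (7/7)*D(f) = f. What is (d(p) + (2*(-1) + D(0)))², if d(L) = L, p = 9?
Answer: 49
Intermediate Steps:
D(f) = f
(d(p) + (2*(-1) + D(0)))² = (9 + (2*(-1) + 0))² = (9 + (-2 + 0))² = (9 - 2)² = 7² = 49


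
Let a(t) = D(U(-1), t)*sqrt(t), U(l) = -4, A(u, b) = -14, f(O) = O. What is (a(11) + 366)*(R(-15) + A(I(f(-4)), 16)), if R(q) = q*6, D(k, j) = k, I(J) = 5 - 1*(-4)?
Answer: -38064 + 416*sqrt(11) ≈ -36684.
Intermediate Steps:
I(J) = 9 (I(J) = 5 + 4 = 9)
a(t) = -4*sqrt(t)
R(q) = 6*q
(a(11) + 366)*(R(-15) + A(I(f(-4)), 16)) = (-4*sqrt(11) + 366)*(6*(-15) - 14) = (366 - 4*sqrt(11))*(-90 - 14) = (366 - 4*sqrt(11))*(-104) = -38064 + 416*sqrt(11)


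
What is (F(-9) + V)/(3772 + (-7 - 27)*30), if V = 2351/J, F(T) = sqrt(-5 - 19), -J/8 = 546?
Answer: -2351/12020736 + I*sqrt(6)/1376 ≈ -0.00019558 + 0.0017802*I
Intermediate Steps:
J = -4368 (J = -8*546 = -4368)
F(T) = 2*I*sqrt(6) (F(T) = sqrt(-24) = 2*I*sqrt(6))
V = -2351/4368 (V = 2351/(-4368) = 2351*(-1/4368) = -2351/4368 ≈ -0.53823)
(F(-9) + V)/(3772 + (-7 - 27)*30) = (2*I*sqrt(6) - 2351/4368)/(3772 + (-7 - 27)*30) = (-2351/4368 + 2*I*sqrt(6))/(3772 - 34*30) = (-2351/4368 + 2*I*sqrt(6))/(3772 - 1020) = (-2351/4368 + 2*I*sqrt(6))/2752 = (-2351/4368 + 2*I*sqrt(6))*(1/2752) = -2351/12020736 + I*sqrt(6)/1376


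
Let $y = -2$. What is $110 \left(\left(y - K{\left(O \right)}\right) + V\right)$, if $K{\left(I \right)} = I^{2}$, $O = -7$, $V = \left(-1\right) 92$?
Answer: $-15730$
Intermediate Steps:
$V = -92$
$110 \left(\left(y - K{\left(O \right)}\right) + V\right) = 110 \left(\left(-2 - \left(-7\right)^{2}\right) - 92\right) = 110 \left(\left(-2 - 49\right) - 92\right) = 110 \left(-51 - 92\right) = 110 \left(-143\right) = -15730$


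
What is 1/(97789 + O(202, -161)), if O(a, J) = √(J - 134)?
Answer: 97789/9562688816 - I*√295/9562688816 ≈ 1.0226e-5 - 1.7961e-9*I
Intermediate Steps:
O(a, J) = √(-134 + J)
1/(97789 + O(202, -161)) = 1/(97789 + √(-134 - 161)) = 1/(97789 + √(-295)) = 1/(97789 + I*√295)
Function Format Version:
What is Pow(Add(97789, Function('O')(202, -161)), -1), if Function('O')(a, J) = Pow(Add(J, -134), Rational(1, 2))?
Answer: Add(Rational(97789, 9562688816), Mul(Rational(-1, 9562688816), I, Pow(295, Rational(1, 2)))) ≈ Add(1.0226e-5, Mul(-1.7961e-9, I))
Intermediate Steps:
Function('O')(a, J) = Pow(Add(-134, J), Rational(1, 2))
Pow(Add(97789, Function('O')(202, -161)), -1) = Pow(Add(97789, Pow(Add(-134, -161), Rational(1, 2))), -1) = Pow(Add(97789, Pow(-295, Rational(1, 2))), -1) = Pow(Add(97789, Mul(I, Pow(295, Rational(1, 2)))), -1)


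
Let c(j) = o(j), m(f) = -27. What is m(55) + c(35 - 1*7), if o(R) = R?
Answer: 1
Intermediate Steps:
c(j) = j
m(55) + c(35 - 1*7) = -27 + (35 - 1*7) = -27 + (35 - 7) = -27 + 28 = 1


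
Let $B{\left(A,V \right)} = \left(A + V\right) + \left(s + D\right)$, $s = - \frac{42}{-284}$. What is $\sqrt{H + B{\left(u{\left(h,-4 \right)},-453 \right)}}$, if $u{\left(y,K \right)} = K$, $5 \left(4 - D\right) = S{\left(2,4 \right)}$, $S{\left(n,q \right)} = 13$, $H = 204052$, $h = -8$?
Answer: $\frac{\sqrt{102633019790}}{710} \approx 451.22$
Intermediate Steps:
$D = \frac{7}{5}$ ($D = 4 - \frac{13}{5} = \frac{7}{5} \approx 1.4$)
$s = \frac{21}{142}$ ($s = \left(-42\right) \left(- \frac{1}{284}\right) = \frac{21}{142} \approx 0.14789$)
$B{\left(A,V \right)} = \frac{1099}{710} + A + V$ ($B{\left(A,V \right)} = \left(A + V\right) + \left(\frac{21}{142} + \frac{7}{5}\right) = \left(A + V\right) + \frac{1099}{710} = \frac{1099}{710} + A + V$)
$\sqrt{H + B{\left(u{\left(h,-4 \right)},-453 \right)}} = \sqrt{204052 - \frac{323371}{710}} = \sqrt{\frac{144553549}{710}} = \frac{\sqrt{102633019790}}{710}$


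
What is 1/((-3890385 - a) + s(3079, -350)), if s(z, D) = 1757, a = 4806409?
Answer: -1/8695037 ≈ -1.1501e-7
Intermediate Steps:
1/((-3890385 - a) + s(3079, -350)) = 1/((-3890385 - 1*4806409) + 1757) = 1/((-3890385 - 4806409) + 1757) = 1/(-8696794 + 1757) = 1/(-8695037) = -1/8695037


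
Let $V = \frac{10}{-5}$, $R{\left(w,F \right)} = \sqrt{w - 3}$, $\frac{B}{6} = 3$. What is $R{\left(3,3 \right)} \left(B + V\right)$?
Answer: $0$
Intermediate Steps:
$B = 18$ ($B = 6 \cdot 3 = 18$)
$R{\left(w,F \right)} = \sqrt{-3 + w}$
$V = -2$ ($V = 10 \left(- \frac{1}{5}\right) = -2$)
$R{\left(3,3 \right)} \left(B + V\right) = \sqrt{-3 + 3} \left(18 - 2\right) = \sqrt{0} \cdot 16 = 0 \cdot 16 = 0$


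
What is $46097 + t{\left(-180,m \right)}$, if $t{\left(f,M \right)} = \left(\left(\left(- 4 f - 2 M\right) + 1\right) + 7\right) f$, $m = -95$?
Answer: $-119143$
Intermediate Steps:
$t{\left(f,M \right)} = f \left(8 - 4 f - 2 M\right)$ ($t{\left(f,M \right)} = \left(\left(1 - 4 f - 2 M\right) + 7\right) f = \left(8 - 4 f - 2 M\right) f = f \left(8 - 4 f - 2 M\right)$)
$46097 + t{\left(-180,m \right)} = 46097 + 2 \left(-180\right) \left(4 - -95 - -360\right) = 46097 + 2 \left(-180\right) \left(4 + 95 + 360\right) = 46097 + 2 \left(-180\right) 459 = 46097 - 165240 = -119143$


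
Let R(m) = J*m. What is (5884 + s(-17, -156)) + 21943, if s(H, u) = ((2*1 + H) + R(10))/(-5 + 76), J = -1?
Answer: 1975692/71 ≈ 27827.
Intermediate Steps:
R(m) = -m
s(H, u) = -8/71 + H/71 (s(H, u) = ((2*1 + H) - 1*10)/(-5 + 76) = ((2 + H) - 10)/71 = (-8 + H)*(1/71) = -8/71 + H/71)
(5884 + s(-17, -156)) + 21943 = (5884 + (-8/71 + (1/71)*(-17))) + 21943 = (5884 + (-8/71 - 17/71)) + 21943 = (5884 - 25/71) + 21943 = 417739/71 + 21943 = 1975692/71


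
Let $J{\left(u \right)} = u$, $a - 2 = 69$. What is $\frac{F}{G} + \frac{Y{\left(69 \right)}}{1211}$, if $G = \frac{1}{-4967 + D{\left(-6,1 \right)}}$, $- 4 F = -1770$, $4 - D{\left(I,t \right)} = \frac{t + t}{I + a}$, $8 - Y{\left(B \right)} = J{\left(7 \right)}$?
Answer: $- \frac{69147699133}{31486} \approx -2.1961 \cdot 10^{6}$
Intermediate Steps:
$a = 71$ ($a = 2 + 69 = 71$)
$Y{\left(B \right)} = 1$ ($Y{\left(B \right)} = 8 - 7 = 1$)
$D{\left(I,t \right)} = 4 - \frac{2 t}{71 + I}$ ($D{\left(I,t \right)} = 4 - \frac{t + t}{I + 71} = 4 - \frac{2 t}{71 + I}$)
$F = \frac{885}{2}$ ($F = \left(- \frac{1}{4}\right) \left(-1770\right) = \frac{885}{2} \approx 442.5$)
$G = - \frac{65}{322597}$ ($G = \frac{1}{-4967 + \frac{2 \left(142 - 1 + 2 \left(-6\right)\right)}{71 - 6}} = \frac{1}{-4967 + \frac{2 \left(142 - 1 - 12\right)}{65}} = \frac{1}{-4967 + 2 \cdot \frac{1}{65} \cdot 129} = \frac{1}{-4967 + \frac{258}{65}} = \frac{1}{- \frac{322597}{65}} = - \frac{65}{322597} \approx -0.00020149$)
$\frac{F}{G} + \frac{Y{\left(69 \right)}}{1211} = \frac{885}{2 \left(- \frac{65}{322597}\right)} + 1 \cdot \frac{1}{1211} = \frac{885}{2} \left(- \frac{322597}{65}\right) + 1 \cdot \frac{1}{1211} = - \frac{57099669}{26} + \frac{1}{1211} = - \frac{69147699133}{31486}$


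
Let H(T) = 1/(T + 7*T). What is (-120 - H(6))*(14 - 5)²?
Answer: -155547/16 ≈ -9721.7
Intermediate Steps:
H(T) = 1/(8*T)
(-120 - H(6))*(14 - 5)² = (-120 - 1/(8*6))*(14 - 5)² = (-120 - 1/(8*6))*9² = (-120 - 1*1/48)*81 = (-120 - 1/48)*81 = -5761/48*81 = -155547/16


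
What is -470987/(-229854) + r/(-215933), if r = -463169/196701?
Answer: 6668306646236299/3254291092994394 ≈ 2.0491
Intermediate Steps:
r = -463169/196701 (r = -463169*1/196701 = -463169/196701 ≈ -2.3547)
-470987/(-229854) + r/(-215933) = -470987/(-229854) - 463169/196701/(-215933) = -470987*(-1/229854) - 463169/196701*(-1/215933) = 470987/229854 + 463169/42474237033 = 6668306646236299/3254291092994394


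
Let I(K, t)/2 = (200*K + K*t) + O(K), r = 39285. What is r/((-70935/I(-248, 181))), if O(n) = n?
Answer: 496227168/4729 ≈ 1.0493e+5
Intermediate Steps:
I(K, t) = 402*K + 2*K*t (I(K, t) = 2*((200*K + K*t) + K) = 2*(201*K + K*t) = 402*K + 2*K*t)
r/((-70935/I(-248, 181))) = 39285/((-70935*(-1/(496*(201 + 181))))) = 39285/((-70935/(2*(-248)*382))) = 39285/((-70935/(-189472))) = 39285/((-70935*(-1/189472))) = 39285/(70935/189472) = 39285*(189472/70935) = 496227168/4729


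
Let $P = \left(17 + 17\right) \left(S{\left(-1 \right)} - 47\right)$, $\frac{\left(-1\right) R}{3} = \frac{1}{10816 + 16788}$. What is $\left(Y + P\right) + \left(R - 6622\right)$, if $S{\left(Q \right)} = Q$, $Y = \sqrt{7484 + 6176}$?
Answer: $- \frac{227843419}{27604} + 2 \sqrt{3415} \approx -8137.1$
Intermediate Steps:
$R = - \frac{3}{27604}$ ($R = - \frac{3}{10816 + 16788} = - \frac{3}{27604} \approx -0.00010868$)
$Y = 2 \sqrt{3415}$ ($Y = \sqrt{13660} = 2 \sqrt{3415} \approx 116.88$)
$P = -1632$ ($P = \left(17 + 17\right) \left(-1 - 47\right) = 34 \left(-48\right) = -1632$)
$\left(Y + P\right) + \left(R - 6622\right) = \left(2 \sqrt{3415} - 1632\right) - \frac{182793691}{27604} = \left(-1632 + 2 \sqrt{3415}\right) - \frac{182793691}{27604} = - \frac{227843419}{27604} + 2 \sqrt{3415}$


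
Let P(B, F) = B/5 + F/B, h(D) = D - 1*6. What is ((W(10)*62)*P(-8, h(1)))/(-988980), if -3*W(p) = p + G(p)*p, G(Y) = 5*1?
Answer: -403/329660 ≈ -0.0012225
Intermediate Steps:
h(D) = -6 + D (h(D) = D - 6 = -6 + D)
G(Y) = 5
W(p) = -2*p (W(p) = -(p + 5*p)/3 = -2*p)
P(B, F) = B/5 + F/B (P(B, F) = B*(⅕) + F/B = B/5 + F/B)
((W(10)*62)*P(-8, h(1)))/(-988980) = ((-2*10*62)*((⅕)*(-8) + (-6 + 1)/(-8)))/(-988980) = ((-20*62)*(-8/5 - 5*(-⅛)))*(-1/988980) = -1240*(-8/5 + 5/8)*(-1/988980) = -1240*(-39/40)*(-1/988980) = 1209*(-1/988980) = -403/329660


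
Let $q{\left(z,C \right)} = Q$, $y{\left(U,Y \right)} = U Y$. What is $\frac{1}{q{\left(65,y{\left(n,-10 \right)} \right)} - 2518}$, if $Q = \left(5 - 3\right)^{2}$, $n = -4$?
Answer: $- \frac{1}{2514} \approx -0.00039777$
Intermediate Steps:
$Q = 4$ ($Q = 2^{2} = 4$)
$q{\left(z,C \right)} = 4$
$\frac{1}{q{\left(65,y{\left(n,-10 \right)} \right)} - 2518} = \frac{1}{4 - 2518} = \frac{1}{-2514} = - \frac{1}{2514}$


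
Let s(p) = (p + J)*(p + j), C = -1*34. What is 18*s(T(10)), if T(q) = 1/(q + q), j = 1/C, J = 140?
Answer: 176463/3400 ≈ 51.901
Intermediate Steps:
C = -34
j = -1/34 (j = 1/(-34) = -1/34 ≈ -0.029412)
T(q) = 1/(2*q)
s(p) = (140 + p)*(-1/34 + p) (s(p) = (p + 140)*(p - 1/34) = (140 + p)*(-1/34 + p))
18*s(T(10)) = 18*(-70/17 + ((½)/10)² + 4759*((½)/10)/34) = 18*(-70/17 + ((½)*(⅒))² + 4759*((½)*(⅒))/34) = 18*(-70/17 + (1/20)² + (4759/34)*(1/20)) = 18*(-70/17 + 1/400 + 4759/680) = 18*(19607/6800) = 176463/3400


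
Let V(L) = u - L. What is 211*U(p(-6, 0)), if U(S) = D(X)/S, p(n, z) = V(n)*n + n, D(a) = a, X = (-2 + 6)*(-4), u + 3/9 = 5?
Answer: 1688/35 ≈ 48.229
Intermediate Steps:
u = 14/3 (u = -⅓ + 5 = 14/3 ≈ 4.6667)
V(L) = 14/3 - L
X = -16 (X = 4*(-4) = -16)
p(n, z) = n + n*(14/3 - n) (p(n, z) = (14/3 - n)*n + n = n*(14/3 - n) + n = n + n*(14/3 - n))
U(S) = -16/S
211*U(p(-6, 0)) = 211*(-16*(-1/(2*(17 - 3*(-6))))) = 211*(-16*(-1/(2*(17 + 18)))) = 211*(-16/((⅓)*(-6)*35)) = 211*(-16/(-70)) = 211*(-16*(-1/70)) = 211*(8/35) = 1688/35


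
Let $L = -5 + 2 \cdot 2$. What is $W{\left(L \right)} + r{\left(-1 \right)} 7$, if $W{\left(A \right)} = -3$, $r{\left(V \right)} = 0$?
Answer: $-3$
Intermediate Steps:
$L = -1$ ($L = -5 + 4 = -1$)
$W{\left(L \right)} + r{\left(-1 \right)} 7 = -3 + 0 \cdot 7 = -3 + 0 = -3$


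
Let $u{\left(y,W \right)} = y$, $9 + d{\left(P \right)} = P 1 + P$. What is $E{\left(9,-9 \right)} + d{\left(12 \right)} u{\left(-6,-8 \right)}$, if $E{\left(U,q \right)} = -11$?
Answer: $-101$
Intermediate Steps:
$d{\left(P \right)} = -9 + 2 P$ ($d{\left(P \right)} = -9 + \left(P 1 + P\right) = -9 + \left(P + P\right) = -9 + 2 P$)
$E{\left(9,-9 \right)} + d{\left(12 \right)} u{\left(-6,-8 \right)} = -11 + \left(-9 + 2 \cdot 12\right) \left(-6\right) = -11 + \left(-9 + 24\right) \left(-6\right) = -11 + 15 \left(-6\right) = -11 - 90 = -101$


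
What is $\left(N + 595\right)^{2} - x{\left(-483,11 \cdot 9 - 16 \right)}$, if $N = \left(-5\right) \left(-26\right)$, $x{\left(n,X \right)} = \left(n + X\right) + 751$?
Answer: $525274$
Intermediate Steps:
$x{\left(n,X \right)} = 751 + X + n$ ($x{\left(n,X \right)} = \left(X + n\right) + 751 = 751 + X + n$)
$N = 130$
$\left(N + 595\right)^{2} - x{\left(-483,11 \cdot 9 - 16 \right)} = \left(130 + 595\right)^{2} - \left(751 + \left(11 \cdot 9 - 16\right) - 483\right) = 725^{2} - \left(751 + \left(99 - 16\right) - 483\right) = 525625 - \left(751 + 83 - 483\right) = 525625 - 351 = 525274$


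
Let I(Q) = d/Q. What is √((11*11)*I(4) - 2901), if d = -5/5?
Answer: 5*I*√469/2 ≈ 54.141*I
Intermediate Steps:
d = -1 (d = -5*⅕ = -1)
I(Q) = -1/Q
√((11*11)*I(4) - 2901) = √((11*11)*(-1/4) - 2901) = √(121*(-1*¼) - 2901) = √(121*(-¼) - 2901) = √(-121/4 - 2901) = √(-11725/4) = 5*I*√469/2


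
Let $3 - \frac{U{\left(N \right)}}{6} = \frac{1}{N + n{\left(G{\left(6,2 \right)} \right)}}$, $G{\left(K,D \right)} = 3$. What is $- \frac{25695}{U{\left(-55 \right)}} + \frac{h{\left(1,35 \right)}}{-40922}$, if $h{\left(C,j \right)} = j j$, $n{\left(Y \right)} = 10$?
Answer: $- \frac{1126621075}{795056} \approx -1417.0$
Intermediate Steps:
$h{\left(C,j \right)} = j^{2}$
$U{\left(N \right)} = 18 - \frac{6}{10 + N}$ ($U{\left(N \right)} = 18 - \frac{6}{N + 10} = 18 - \frac{6}{10 + N}$)
$- \frac{25695}{U{\left(-55 \right)}} + \frac{h{\left(1,35 \right)}}{-40922} = - \frac{25695}{6 \frac{1}{10 - 55} \left(29 + 3 \left(-55\right)\right)} + \frac{35^{2}}{-40922} = - \frac{25695}{6 \frac{1}{-45} \left(29 - 165\right)} + 1225 \left(- \frac{1}{40922}\right) = - \frac{25695}{6 \left(- \frac{1}{45}\right) \left(-136\right)} - \frac{175}{5846} = - \frac{25695}{\frac{272}{15}} - \frac{175}{5846} = \left(-25695\right) \frac{15}{272} - \frac{175}{5846} = - \frac{385425}{272} - \frac{175}{5846} = - \frac{1126621075}{795056}$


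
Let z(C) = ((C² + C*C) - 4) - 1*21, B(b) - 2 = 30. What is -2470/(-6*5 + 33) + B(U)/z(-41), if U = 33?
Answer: -8242294/10011 ≈ -823.32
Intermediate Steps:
B(b) = 32 (B(b) = 2 + 30 = 32)
z(C) = -25 + 2*C² (z(C) = ((C² + C²) - 4) - 21 = (2*C² - 4) - 21 = (-4 + 2*C²) - 21 = -25 + 2*C²)
-2470/(-6*5 + 33) + B(U)/z(-41) = -2470/(-6*5 + 33) + 32/(-25 + 2*(-41)²) = -2470/(-2*15 + 33) + 32/(-25 + 2*1681) = -2470/(-30 + 33) + 32/(-25 + 3362) = -2470/3 + 32/3337 = -8242294/10011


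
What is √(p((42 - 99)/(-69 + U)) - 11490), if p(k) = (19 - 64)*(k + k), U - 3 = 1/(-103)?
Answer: 10*I*√5347338711/6799 ≈ 107.55*I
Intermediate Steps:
U = 308/103 (U = 3 + 1/(-103) = 3 - 1/103 = 308/103 ≈ 2.9903)
p(k) = -90*k
√(p((42 - 99)/(-69 + U)) - 11490) = √(-90*(42 - 99)/(-69 + 308/103) - 11490) = √(-(-5130)/(-6799/103) - 11490) = √(-(-5130)*(-103)/6799 - 11490) = √(-90*5871/6799 - 11490) = √(-528390/6799 - 11490) = √(-78648900/6799) = 10*I*√5347338711/6799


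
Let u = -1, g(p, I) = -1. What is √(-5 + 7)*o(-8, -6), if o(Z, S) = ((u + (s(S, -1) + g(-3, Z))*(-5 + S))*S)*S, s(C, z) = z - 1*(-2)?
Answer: -36*√2 ≈ -50.912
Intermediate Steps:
s(C, z) = 2 + z (s(C, z) = z + 2 = 2 + z)
o(Z, S) = -S² (o(Z, S) = ((-1 + ((2 - 1) - 1)*(-5 + S))*S)*S = ((-1 + (1 - 1)*(-5 + S))*S)*S = ((-1 + 0*(-5 + S))*S)*S = ((-1 + 0)*S)*S = (-S)*S = -S²)
√(-5 + 7)*o(-8, -6) = √(-5 + 7)*(-1*(-6)²) = √2*(-1*36) = √2*(-36) = -36*√2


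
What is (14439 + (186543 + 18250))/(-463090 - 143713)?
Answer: -219232/606803 ≈ -0.36129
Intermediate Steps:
(14439 + (186543 + 18250))/(-463090 - 143713) = (14439 + 204793)/(-606803) = 219232*(-1/606803) = -219232/606803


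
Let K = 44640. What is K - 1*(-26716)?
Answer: 71356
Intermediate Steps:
K - 1*(-26716) = 44640 - 1*(-26716) = 44640 + 26716 = 71356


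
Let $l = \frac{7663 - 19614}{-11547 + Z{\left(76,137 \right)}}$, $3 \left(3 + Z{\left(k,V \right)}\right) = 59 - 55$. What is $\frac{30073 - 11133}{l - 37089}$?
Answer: $- \frac{38599720}{75585273} \approx -0.51068$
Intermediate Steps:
$Z{\left(k,V \right)} = - \frac{5}{3}$ ($Z{\left(k,V \right)} = -3 + \frac{59 - 55}{3} = -3 + \frac{1}{3} \cdot 4 = -3 + \frac{4}{3} = - \frac{5}{3}$)
$l = \frac{2109}{2038}$ ($l = \frac{7663 - 19614}{-11547 - \frac{5}{3}} = - \frac{11951}{- \frac{34646}{3}} = \left(-11951\right) \left(- \frac{3}{34646}\right) = \frac{2109}{2038} \approx 1.0348$)
$\frac{30073 - 11133}{l - 37089} = \frac{30073 - 11133}{\frac{2109}{2038} - 37089} = \frac{18940}{- \frac{75585273}{2038}} = 18940 \left(- \frac{2038}{75585273}\right) = - \frac{38599720}{75585273}$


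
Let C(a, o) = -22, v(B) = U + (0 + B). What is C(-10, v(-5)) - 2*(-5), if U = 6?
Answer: -12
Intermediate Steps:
v(B) = 6 + B (v(B) = 6 + (0 + B) = 6 + B)
C(-10, v(-5)) - 2*(-5) = -22 - 2*(-5) = -22 + 10 = -12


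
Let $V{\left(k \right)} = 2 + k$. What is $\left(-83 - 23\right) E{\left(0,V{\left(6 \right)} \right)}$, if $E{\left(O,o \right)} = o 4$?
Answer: $-3392$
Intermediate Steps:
$E{\left(O,o \right)} = 4 o$
$\left(-83 - 23\right) E{\left(0,V{\left(6 \right)} \right)} = \left(-83 - 23\right) 4 \left(2 + 6\right) = - 106 \cdot 4 \cdot 8 = \left(-106\right) 32 = -3392$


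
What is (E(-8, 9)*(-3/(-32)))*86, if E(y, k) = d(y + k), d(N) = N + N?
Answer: 129/8 ≈ 16.125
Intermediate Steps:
d(N) = 2*N
E(y, k) = 2*k + 2*y (E(y, k) = 2*(y + k) = 2*(k + y) = 2*k + 2*y)
(E(-8, 9)*(-3/(-32)))*86 = ((2*9 + 2*(-8))*(-3/(-32)))*86 = ((18 - 16)*(-3*(-1/32)))*86 = (2*(3/32))*86 = (3/16)*86 = 129/8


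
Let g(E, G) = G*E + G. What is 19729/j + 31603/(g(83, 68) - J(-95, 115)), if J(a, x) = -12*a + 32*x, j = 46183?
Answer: 1477119617/41195236 ≈ 35.857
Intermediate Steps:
g(E, G) = G + E*G (g(E, G) = E*G + G = G + E*G)
19729/j + 31603/(g(83, 68) - J(-95, 115)) = 19729/46183 + 31603/(68*(1 + 83) - (-12*(-95) + 32*115)) = 19729*(1/46183) + 31603/(68*84 - (1140 + 3680)) = 19729/46183 + 31603/(5712 - 1*4820) = 19729/46183 + 31603/(5712 - 4820) = 19729/46183 + 31603/892 = 1477119617/41195236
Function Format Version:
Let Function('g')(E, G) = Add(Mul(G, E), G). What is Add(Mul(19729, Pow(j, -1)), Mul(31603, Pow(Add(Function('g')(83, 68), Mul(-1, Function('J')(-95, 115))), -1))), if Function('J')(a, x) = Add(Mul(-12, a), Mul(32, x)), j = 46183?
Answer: Rational(1477119617, 41195236) ≈ 35.857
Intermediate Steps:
Function('g')(E, G) = Add(G, Mul(E, G)) (Function('g')(E, G) = Add(Mul(E, G), G) = Add(G, Mul(E, G)))
Add(Mul(19729, Pow(j, -1)), Mul(31603, Pow(Add(Function('g')(83, 68), Mul(-1, Function('J')(-95, 115))), -1))) = Add(Mul(19729, Pow(46183, -1)), Mul(31603, Pow(Add(Mul(68, Add(1, 83)), Mul(-1, Add(Mul(-12, -95), Mul(32, 115)))), -1))) = Add(Mul(19729, Rational(1, 46183)), Mul(31603, Pow(Add(Mul(68, 84), Mul(-1, Add(1140, 3680))), -1))) = Add(Rational(19729, 46183), Mul(31603, Pow(Add(5712, Mul(-1, 4820)), -1))) = Add(Rational(19729, 46183), Mul(31603, Pow(Add(5712, -4820), -1))) = Add(Rational(19729, 46183), Mul(31603, Pow(892, -1))) = Add(Rational(19729, 46183), Mul(31603, Rational(1, 892))) = Add(Rational(19729, 46183), Rational(31603, 892)) = Rational(1477119617, 41195236)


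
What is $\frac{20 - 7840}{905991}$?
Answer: $- \frac{7820}{905991} \approx -0.0086314$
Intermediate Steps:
$\frac{20 - 7840}{905991} = \left(20 - 7840\right) \frac{1}{905991} = \left(-7820\right) \frac{1}{905991} = - \frac{7820}{905991}$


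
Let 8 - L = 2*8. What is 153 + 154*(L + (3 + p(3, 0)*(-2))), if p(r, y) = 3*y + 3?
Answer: -1541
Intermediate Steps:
L = -8 (L = 8 - 2*8 = 8 - 1*16 = 8 - 16 = -8)
p(r, y) = 3 + 3*y
153 + 154*(L + (3 + p(3, 0)*(-2))) = 153 + 154*(-8 + (3 + (3 + 3*0)*(-2))) = 153 + 154*(-8 + (3 + (3 + 0)*(-2))) = 153 + 154*(-8 + (3 + 3*(-2))) = 153 + 154*(-8 + (3 - 6)) = 153 + 154*(-8 - 3) = 153 + 154*(-11) = 153 - 1694 = -1541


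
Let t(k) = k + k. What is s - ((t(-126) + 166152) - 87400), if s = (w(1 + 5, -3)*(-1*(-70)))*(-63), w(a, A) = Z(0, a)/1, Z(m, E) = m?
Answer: -78500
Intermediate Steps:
t(k) = 2*k
w(a, A) = 0 (w(a, A) = 0/1 = 0*1 = 0)
s = 0 (s = (0*(-1*(-70)))*(-63) = (0*70)*(-63) = 0*(-63) = 0)
s - ((t(-126) + 166152) - 87400) = 0 - ((2*(-126) + 166152) - 87400) = 0 - ((-252 + 166152) - 87400) = 0 - (165900 - 87400) = 0 - 1*78500 = 0 - 78500 = -78500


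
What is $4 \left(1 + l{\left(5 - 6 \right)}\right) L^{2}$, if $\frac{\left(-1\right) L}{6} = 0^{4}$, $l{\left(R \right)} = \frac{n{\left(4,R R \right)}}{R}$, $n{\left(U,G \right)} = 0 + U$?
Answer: $0$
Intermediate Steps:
$n{\left(U,G \right)} = U$
$l{\left(R \right)} = \frac{4}{R}$
$L = 0$ ($L = - 6 \cdot 0^{4} = \left(-6\right) 0 = 0$)
$4 \left(1 + l{\left(5 - 6 \right)}\right) L^{2} = 4 \left(1 + \frac{4}{5 - 6}\right) 0^{2} = 4 \left(1 + \frac{4}{5 - 6}\right) 0 = 4 \left(1 + \frac{4}{-1}\right) 0 = 4 \left(1 + 4 \left(-1\right)\right) 0 = 4 \left(1 - 4\right) 0 = 4 \left(-3\right) 0 = \left(-12\right) 0 = 0$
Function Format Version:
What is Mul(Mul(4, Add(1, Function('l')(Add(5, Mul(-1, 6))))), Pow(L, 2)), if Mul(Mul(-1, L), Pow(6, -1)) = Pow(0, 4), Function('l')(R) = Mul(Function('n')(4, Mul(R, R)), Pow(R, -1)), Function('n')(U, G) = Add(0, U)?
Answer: 0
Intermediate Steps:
Function('n')(U, G) = U
Function('l')(R) = Mul(4, Pow(R, -1))
L = 0 (L = Mul(-6, Pow(0, 4)) = Mul(-6, 0) = 0)
Mul(Mul(4, Add(1, Function('l')(Add(5, Mul(-1, 6))))), Pow(L, 2)) = Mul(Mul(4, Add(1, Mul(4, Pow(Add(5, Mul(-1, 6)), -1)))), Pow(0, 2)) = Mul(Mul(4, Add(1, Mul(4, Pow(Add(5, -6), -1)))), 0) = Mul(Mul(4, Add(1, Mul(4, Pow(-1, -1)))), 0) = Mul(Mul(4, Add(1, Mul(4, -1))), 0) = Mul(Mul(4, Add(1, -4)), 0) = Mul(Mul(4, -3), 0) = Mul(-12, 0) = 0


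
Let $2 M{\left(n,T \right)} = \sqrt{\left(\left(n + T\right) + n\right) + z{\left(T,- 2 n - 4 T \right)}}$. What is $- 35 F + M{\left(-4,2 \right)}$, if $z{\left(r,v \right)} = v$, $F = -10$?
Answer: $350 + \frac{i \sqrt{6}}{2} \approx 350.0 + 1.2247 i$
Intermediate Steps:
$M{\left(n,T \right)} = \frac{\sqrt{3} \sqrt{- T}}{2}$ ($M{\left(n,T \right)} = \frac{\sqrt{\left(\left(n + T\right) + n\right) - \left(2 n + 4 T\right)}}{2} = \frac{\sqrt{\left(\left(T + n\right) + n\right) - \left(2 n + 4 T\right)}}{2} = \frac{\sqrt{\left(T + 2 n\right) - \left(2 n + 4 T\right)}}{2} = \frac{\sqrt{- 3 T}}{2} = \frac{\sqrt{3} \sqrt{- T}}{2}$)
$- 35 F + M{\left(-4,2 \right)} = \left(-35\right) \left(-10\right) + \frac{\sqrt{3} \sqrt{\left(-1\right) 2}}{2} = 350 + \frac{\sqrt{3} \sqrt{-2}}{2} = 350 + \frac{\sqrt{3} i \sqrt{2}}{2} = 350 + \frac{i \sqrt{6}}{2}$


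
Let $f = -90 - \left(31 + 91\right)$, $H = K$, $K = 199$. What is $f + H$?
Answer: $-13$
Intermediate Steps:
$H = 199$
$f = -212$ ($f = -90 - 122 = -212$)
$f + H = -212 + 199 = -13$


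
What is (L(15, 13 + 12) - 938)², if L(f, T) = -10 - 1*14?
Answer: 925444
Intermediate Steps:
L(f, T) = -24 (L(f, T) = -10 - 14 = -24)
(L(15, 13 + 12) - 938)² = (-24 - 938)² = (-962)² = 925444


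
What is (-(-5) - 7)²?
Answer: 4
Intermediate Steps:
(-(-5) - 7)² = (-1*(-5) - 7)² = (5 - 7)² = (-2)² = 4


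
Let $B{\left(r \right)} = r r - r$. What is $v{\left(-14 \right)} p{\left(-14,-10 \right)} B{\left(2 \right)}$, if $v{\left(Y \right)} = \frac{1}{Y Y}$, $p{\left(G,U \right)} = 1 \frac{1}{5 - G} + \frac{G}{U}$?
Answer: $\frac{69}{4655} \approx 0.014823$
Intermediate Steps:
$p{\left(G,U \right)} = \frac{1}{5 - G} + \frac{G}{U}$
$B{\left(r \right)} = r^{2} - r$
$v{\left(Y \right)} = \frac{1}{Y^{2}}$
$v{\left(-14 \right)} p{\left(-14,-10 \right)} B{\left(2 \right)} = \frac{\frac{1}{-10} \frac{1}{-5 - 14} \left(\left(-14\right)^{2} - -10 - -70\right)}{196} \cdot 2 \left(-1 + 2\right) = \frac{\left(- \frac{1}{10}\right) \frac{1}{-19} \left(196 + 10 + 70\right)}{196} \cdot 2 \cdot 1 = \frac{\left(- \frac{1}{10}\right) \left(- \frac{1}{19}\right) 276}{196} \cdot 2 = \frac{1}{196} \cdot \frac{138}{95} \cdot 2 = \frac{69}{9310} \cdot 2 = \frac{69}{4655}$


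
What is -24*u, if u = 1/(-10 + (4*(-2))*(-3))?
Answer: -12/7 ≈ -1.7143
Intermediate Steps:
u = 1/14 (u = 1/(-10 - 8*(-3)) = 1/(-10 + 24) = 1/14 ≈ 0.071429)
-24*u = -24*1/14 = -12/7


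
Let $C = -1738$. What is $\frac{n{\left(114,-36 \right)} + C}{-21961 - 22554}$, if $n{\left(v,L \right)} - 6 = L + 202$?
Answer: $\frac{54}{1535} \approx 0.035179$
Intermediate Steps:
$n{\left(v,L \right)} = 208 + L$ ($n{\left(v,L \right)} = 6 + \left(L + 202\right) = 6 + \left(202 + L\right) = 208 + L$)
$\frac{n{\left(114,-36 \right)} + C}{-21961 - 22554} = \frac{\left(208 - 36\right) - 1738}{-21961 - 22554} = \frac{172 - 1738}{-44515} = \left(-1566\right) \left(- \frac{1}{44515}\right) = \frac{54}{1535}$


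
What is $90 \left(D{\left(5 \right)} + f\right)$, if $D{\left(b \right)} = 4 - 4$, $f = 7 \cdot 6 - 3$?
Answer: $3510$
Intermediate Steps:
$f = 39$ ($f = 42 - 3 = 39$)
$D{\left(b \right)} = 0$ ($D{\left(b \right)} = 4 - 4 = 0$)
$90 \left(D{\left(5 \right)} + f\right) = 90 \left(0 + 39\right) = 90 \cdot 39 = 3510$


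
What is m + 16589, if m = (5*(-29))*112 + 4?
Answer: 353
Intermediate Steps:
m = -16236 (m = -145*112 + 4 = -16240 + 4 = -16236)
m + 16589 = -16236 + 16589 = 353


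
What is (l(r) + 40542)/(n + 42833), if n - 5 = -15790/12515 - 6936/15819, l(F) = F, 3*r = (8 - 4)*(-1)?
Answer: 802602976709/848050725378 ≈ 0.94641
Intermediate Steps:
r = -4/3 (r = ((8 - 4)*(-1))/3 = (4*(-1))/3 = (1/3)*(-4) = -4/3 ≈ -1.3333)
n = 43552525/13198319 (n = 5 + (-15790/12515 - 6936/15819) = 5 + (-15790*1/12515 - 6936*1/15819) = 5 + (-3158/2503 - 2312/5273) = 5 - 22439070/13198319 = 43552525/13198319 ≈ 3.2999)
(l(r) + 40542)/(n + 42833) = (-4/3 + 40542)/(43552525/13198319 + 42833) = 121622/(3*(565367150252/13198319)) = (121622/3)*(13198319/565367150252) = 802602976709/848050725378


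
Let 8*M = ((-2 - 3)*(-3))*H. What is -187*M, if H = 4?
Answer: -2805/2 ≈ -1402.5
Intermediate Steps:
M = 15/2 (M = (((-2 - 3)*(-3))*4)/8 = (-5*(-3)*4)/8 = (15*4)/8 = (⅛)*60 = 15/2 ≈ 7.5000)
-187*M = -187*15/2 = -2805/2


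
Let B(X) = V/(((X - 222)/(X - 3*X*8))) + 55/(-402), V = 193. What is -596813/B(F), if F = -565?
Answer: 188816116062/1008273355 ≈ 187.27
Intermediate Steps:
B(X) = -55/402 - 4439*X/(-222 + X) (B(X) = 193/(((X - 222)/(X - 3*X*8))) + 55/(-402) = 193/(((-222 + X)/(X - 24*X))) + 55*(-1/402) = 193/(((-222 + X)/((-23*X)))) - 55/402 = 193/(((-222 + X)*(-1/(23*X)))) - 55/402 = 193/((-(-222 + X)/(23*X))) - 55/402 = 193*(-23*X/(-222 + X)) - 55/402 = -4439*X/(-222 + X) - 55/402 = -55/402 - 4439*X/(-222 + X))
-596813/B(F) = -596813*402*(-222 - 565)/(12210 - 1784533*(-565)) = -596813*(-316374/(12210 + 1008261145)) = -596813/((1/402)*(-1/787)*1008273355) = -596813/(-1008273355/316374) = -596813*(-316374/1008273355) = 188816116062/1008273355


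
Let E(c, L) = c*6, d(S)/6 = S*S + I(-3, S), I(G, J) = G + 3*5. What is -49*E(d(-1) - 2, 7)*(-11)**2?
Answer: -2703624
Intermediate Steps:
I(G, J) = 15 + G (I(G, J) = G + 15 = 15 + G)
d(S) = 72 + 6*S**2 (d(S) = 6*(S*S + (15 - 3)) = 6*(S**2 + 12) = 6*(12 + S**2) = 72 + 6*S**2)
E(c, L) = 6*c
-49*E(d(-1) - 2, 7)*(-11)**2 = -294*((72 + 6*(-1)**2) - 2)*(-11)**2 = -294*((72 + 6*1) - 2)*121 = -294*((72 + 6) - 2)*121 = -294*(78 - 2)*121 = -294*76*121 = -49*456*121 = -22344*121 = -2703624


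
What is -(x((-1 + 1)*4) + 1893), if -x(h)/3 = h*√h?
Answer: -1893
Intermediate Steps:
x(h) = -3*h^(3/2) (x(h) = -3*h*√h = -3*h^(3/2))
-(x((-1 + 1)*4) + 1893) = -(-3*8*(-1 + 1)^(3/2) + 1893) = -(-3*(0*4)^(3/2) + 1893) = -(-3*0^(3/2) + 1893) = -(-3*0 + 1893) = -(0 + 1893) = -1*1893 = -1893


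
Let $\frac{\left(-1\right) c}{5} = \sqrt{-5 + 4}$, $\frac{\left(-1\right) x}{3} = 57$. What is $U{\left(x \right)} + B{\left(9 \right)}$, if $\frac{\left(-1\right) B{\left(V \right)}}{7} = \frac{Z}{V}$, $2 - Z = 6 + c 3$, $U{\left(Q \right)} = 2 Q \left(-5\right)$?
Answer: $\frac{15418}{9} - \frac{35 i}{3} \approx 1713.1 - 11.667 i$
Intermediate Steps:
$x = -171$ ($x = \left(-3\right) 57 = -171$)
$c = - 5 i$ ($c = - 5 \sqrt{-5 + 4} = - 5 \sqrt{-1} = - 5 i \approx - 5.0 i$)
$U{\left(Q \right)} = - 10 Q$
$Z = -4 + 15 i$ ($Z = 2 - \left(6 + - 5 i 3\right) = 2 - \left(6 - 15 i\right) = -4 + 15 i \approx -4.0 + 15.0 i$)
$B{\left(V \right)} = - \frac{7 \left(-4 + 15 i\right)}{V}$ ($B{\left(V \right)} = - 7 \frac{-4 + 15 i}{V} = - \frac{7 \left(-4 + 15 i\right)}{V}$)
$U{\left(x \right)} + B{\left(9 \right)} = \left(-10\right) \left(-171\right) + \frac{7 \left(4 - 15 i\right)}{9} = 1710 + 7 \cdot \frac{1}{9} \left(4 - 15 i\right) = 1710 + \left(\frac{28}{9} - \frac{35 i}{3}\right) = \frac{15418}{9} - \frac{35 i}{3}$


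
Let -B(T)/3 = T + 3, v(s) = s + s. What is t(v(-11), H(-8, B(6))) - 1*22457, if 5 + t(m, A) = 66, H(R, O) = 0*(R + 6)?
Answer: -22396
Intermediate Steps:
v(s) = 2*s
B(T) = -9 - 3*T (B(T) = -3*(T + 3) = -3*(3 + T) = -9 - 3*T)
H(R, O) = 0 (H(R, O) = 0*(6 + R) = 0)
t(m, A) = 61 (t(m, A) = -5 + 66 = 61)
t(v(-11), H(-8, B(6))) - 1*22457 = 61 - 1*22457 = 61 - 22457 = -22396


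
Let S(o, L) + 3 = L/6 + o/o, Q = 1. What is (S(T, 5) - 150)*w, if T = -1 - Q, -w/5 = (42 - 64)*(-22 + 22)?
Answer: 0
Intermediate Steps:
w = 0 (w = -5*(42 - 64)*(-22 + 22) = -(-110)*0 = -5*0 = 0)
T = -2 (T = -1 - 1*1 = -1 - 1 = -2)
S(o, L) = -2 + L/6 (S(o, L) = -3 + (L/6 + o/o) = -3 + (L*(⅙) + 1) = -3 + (L/6 + 1) = -3 + (1 + L/6) = -2 + L/6)
(S(T, 5) - 150)*w = ((-2 + (⅙)*5) - 150)*0 = ((-2 + ⅚) - 150)*0 = (-7/6 - 150)*0 = -907/6*0 = 0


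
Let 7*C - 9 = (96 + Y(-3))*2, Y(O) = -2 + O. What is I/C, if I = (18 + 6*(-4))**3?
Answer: -1512/191 ≈ -7.9162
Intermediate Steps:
C = 191/7 (C = 9/7 + ((96 + (-2 - 3))*2)/7 = 9/7 + ((96 - 5)*2)/7 = 9/7 + (91*2)/7 = 9/7 + (1/7)*182 = 9/7 + 26 = 191/7 ≈ 27.286)
I = -216 (I = (18 - 24)**3 = (-6)**3 = -216)
I/C = -216/191/7 = -216*7/191 = -1512/191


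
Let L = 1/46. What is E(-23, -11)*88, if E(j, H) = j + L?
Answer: -46508/23 ≈ -2022.1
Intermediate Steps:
L = 1/46 ≈ 0.021739
E(j, H) = 1/46 + j (E(j, H) = j + 1/46 = 1/46 + j)
E(-23, -11)*88 = (1/46 - 23)*88 = -1057/46*88 = -46508/23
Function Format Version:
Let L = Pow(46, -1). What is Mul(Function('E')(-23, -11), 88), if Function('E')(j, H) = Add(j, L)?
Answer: Rational(-46508, 23) ≈ -2022.1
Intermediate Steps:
L = Rational(1, 46) ≈ 0.021739
Function('E')(j, H) = Add(Rational(1, 46), j) (Function('E')(j, H) = Add(j, Rational(1, 46)) = Add(Rational(1, 46), j))
Mul(Function('E')(-23, -11), 88) = Mul(Add(Rational(1, 46), -23), 88) = Mul(Rational(-1057, 46), 88) = Rational(-46508, 23)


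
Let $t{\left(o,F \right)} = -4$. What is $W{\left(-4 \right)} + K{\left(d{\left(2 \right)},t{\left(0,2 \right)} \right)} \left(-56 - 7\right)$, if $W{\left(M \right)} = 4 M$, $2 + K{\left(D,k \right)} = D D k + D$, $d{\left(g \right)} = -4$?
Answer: $4394$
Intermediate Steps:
$K{\left(D,k \right)} = -2 + D + k D^{2}$ ($K{\left(D,k \right)} = -2 + \left(D D k + D\right) = -2 + \left(D^{2} k + D\right) = -2 + \left(k D^{2} + D\right) = -2 + \left(D + k D^{2}\right) = -2 + D + k D^{2}$)
$W{\left(-4 \right)} + K{\left(d{\left(2 \right)},t{\left(0,2 \right)} \right)} \left(-56 - 7\right) = 4 \left(-4\right) + \left(-2 - 4 - 4 \left(-4\right)^{2}\right) \left(-56 - 7\right) = -16 + \left(-2 - 4 - 64\right) \left(-56 - 7\right) = -16 + \left(-2 - 4 - 64\right) \left(-63\right) = -16 - -4410 = -16 + 4410 = 4394$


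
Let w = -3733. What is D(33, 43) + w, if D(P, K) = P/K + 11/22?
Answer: -320929/86 ≈ -3731.7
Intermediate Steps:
D(P, K) = 1/2 + P/K (D(P, K) = P/K + 11*(1/22) = P/K + 1/2 = 1/2 + P/K)
D(33, 43) + w = (33 + (1/2)*43)/43 - 3733 = (33 + 43/2)/43 - 3733 = (1/43)*(109/2) - 3733 = 109/86 - 3733 = -320929/86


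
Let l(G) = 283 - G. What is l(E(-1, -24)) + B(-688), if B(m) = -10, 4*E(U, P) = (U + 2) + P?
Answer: 1115/4 ≈ 278.75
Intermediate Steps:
E(U, P) = ½ + P/4 + U/4 (E(U, P) = ((U + 2) + P)/4 = ((2 + U) + P)/4 = (2 + P + U)/4 = ½ + P/4 + U/4)
l(E(-1, -24)) + B(-688) = (283 - (½ + (¼)*(-24) + (¼)*(-1))) - 10 = (283 - (½ - 6 - ¼)) - 10 = (283 - 1*(-23/4)) - 10 = (283 + 23/4) - 10 = 1155/4 - 10 = 1115/4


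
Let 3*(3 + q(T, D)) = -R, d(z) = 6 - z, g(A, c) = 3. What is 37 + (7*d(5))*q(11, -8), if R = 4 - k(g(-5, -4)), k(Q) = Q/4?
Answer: 101/12 ≈ 8.4167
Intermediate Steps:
k(Q) = Q/4 (k(Q) = Q*(¼) = Q/4)
R = 13/4 (R = 4 - 3/4 = 4 - 1*¾ = 4 - ¾ = 13/4 ≈ 3.2500)
q(T, D) = -49/12 (q(T, D) = -3 + (-1*13/4)/3 = -3 + (⅓)*(-13/4) = -3 - 13/12 = -49/12)
37 + (7*d(5))*q(11, -8) = 37 + (7*(6 - 1*5))*(-49/12) = 37 + (7*(6 - 5))*(-49/12) = 37 + (7*1)*(-49/12) = 37 + 7*(-49/12) = 37 - 343/12 = 101/12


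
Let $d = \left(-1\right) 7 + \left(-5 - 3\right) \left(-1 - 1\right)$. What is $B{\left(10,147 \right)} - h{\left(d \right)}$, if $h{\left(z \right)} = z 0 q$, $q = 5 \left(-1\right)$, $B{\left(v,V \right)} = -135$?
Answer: $-135$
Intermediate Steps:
$q = -5$
$d = 9$ ($d = -7 - -16 = -7 + 16 = 9$)
$h{\left(z \right)} = 0$ ($h{\left(z \right)} = z 0 \left(-5\right) = 0 \left(-5\right) = 0$)
$B{\left(10,147 \right)} - h{\left(d \right)} = -135 - 0 = -135 + 0 = -135$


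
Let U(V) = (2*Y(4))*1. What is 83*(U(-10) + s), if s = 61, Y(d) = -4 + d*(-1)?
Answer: 3735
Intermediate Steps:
Y(d) = -4 - d
U(V) = -16 (U(V) = (2*(-4 - 1*4))*1 = (2*(-4 - 4))*1 = (2*(-8))*1 = -16*1 = -16)
83*(U(-10) + s) = 83*(-16 + 61) = 83*45 = 3735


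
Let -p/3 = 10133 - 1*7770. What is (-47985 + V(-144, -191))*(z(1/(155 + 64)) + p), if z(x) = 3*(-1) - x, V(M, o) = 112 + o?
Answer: 74650553536/219 ≈ 3.4087e+8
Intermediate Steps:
p = -7089 (p = -3*(10133 - 1*7770) = -3*(10133 - 7770) = -3*2363 = -7089)
z(x) = -3 - x
(-47985 + V(-144, -191))*(z(1/(155 + 64)) + p) = (-47985 + (112 - 191))*((-3 - 1/(155 + 64)) - 7089) = (-47985 - 79)*((-3 - 1/219) - 7089) = -48064*((-3 - 1*1/219) - 7089) = -48064*((-3 - 1/219) - 7089) = -48064*(-658/219 - 7089) = -48064*(-1553149/219) = 74650553536/219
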